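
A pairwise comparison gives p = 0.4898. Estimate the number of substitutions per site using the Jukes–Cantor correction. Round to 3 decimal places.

d = −(3/4) ln(1 − 4p/3) = −0.75 ln(1 − 0.653067) = −0.75 ln(0.346933)
  = −0.75 × (-1.058624) = 0.793968 substitutions/site.

0.794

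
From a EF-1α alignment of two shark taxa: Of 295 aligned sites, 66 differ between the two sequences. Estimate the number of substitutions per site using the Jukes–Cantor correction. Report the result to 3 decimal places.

p = 66/295 ≈ 0.223729.
d = −(3/4) ln(1 − 4p/3) = −0.75 ln(1 − 0.298305) = −0.75 ln(0.701695)
  = −0.75 × (-0.354256) = 0.265692 substitutions/site.

0.266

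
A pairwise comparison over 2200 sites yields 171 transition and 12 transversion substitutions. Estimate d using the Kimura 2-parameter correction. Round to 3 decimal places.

0.090

P = 171/2200 ≈ 0.077727 and Q = 12/2200 ≈ 0.005455.
Under the Kimura two-parameter model, d = −½ ln(1 − 2P − Q) − ¼ ln(1 − 2Q).
1 − 2P − Q = 0.839091, giving −½ ln(0.839091) = 0.087718.
1 − 2Q = 0.98909, giving −¼ ln(0.98909) = 0.002742.
d = 0.087718 + 0.002742 = 0.090460.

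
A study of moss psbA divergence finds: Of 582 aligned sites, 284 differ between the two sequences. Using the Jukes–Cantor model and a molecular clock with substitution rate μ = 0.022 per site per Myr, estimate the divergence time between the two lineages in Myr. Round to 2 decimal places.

p = 284/582 ≈ 0.487973.
d = −(3/4) ln(1 − 4p/3) = −0.75 ln(1 − 0.650631) = −0.75 ln(0.349369)
  = −0.75 × (-1.051627) = 0.788720 substitutions/site.
Under a molecular clock d = 2μt, so t = d/(2μ) = 0.788720 / (2 × 0.022) = 17.93 Myr.

17.93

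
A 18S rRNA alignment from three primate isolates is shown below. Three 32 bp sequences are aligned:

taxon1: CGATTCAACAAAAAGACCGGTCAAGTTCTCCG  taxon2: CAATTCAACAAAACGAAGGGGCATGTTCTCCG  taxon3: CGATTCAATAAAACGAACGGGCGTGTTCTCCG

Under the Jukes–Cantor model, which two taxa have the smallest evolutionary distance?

taxon2 and taxon3

taxon1–taxon2: 6/32 differ, p = 0.188, d = 0.216.
taxon1–taxon3: 6/32 differ, p = 0.188, d = 0.216.
taxon2–taxon3: 4/32 differ, p = 0.125, d = 0.137.
The smallest distance is between taxon2 and taxon3.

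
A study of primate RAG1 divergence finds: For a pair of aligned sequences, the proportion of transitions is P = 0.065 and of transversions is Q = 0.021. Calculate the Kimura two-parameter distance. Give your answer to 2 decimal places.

Under the Kimura two-parameter model, d = −½ ln(1 − 2P − Q) − ¼ ln(1 − 2Q).
1 − 2P − Q = 0.849, giving −½ ln(0.849) = 0.081848.
1 − 2Q = 0.958, giving −¼ ln(0.958) = 0.010727.
d = 0.081848 + 0.010727 = 0.092575.

0.09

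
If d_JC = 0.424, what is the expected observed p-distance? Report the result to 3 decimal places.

p = (3/4)(1 − e^(−4d/3)) = 0.75 × (1 − e^(-0.565333)) = 0.75 × (1 − 0.568171) = 0.323872.

0.324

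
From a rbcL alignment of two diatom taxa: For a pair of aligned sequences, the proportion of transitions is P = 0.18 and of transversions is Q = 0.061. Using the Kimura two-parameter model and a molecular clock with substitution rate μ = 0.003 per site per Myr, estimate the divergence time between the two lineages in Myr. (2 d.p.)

Under the Kimura two-parameter model, d = −½ ln(1 − 2P − Q) − ¼ ln(1 − 2Q).
1 − 2P − Q = 0.579, giving −½ ln(0.579) = 0.273226.
1 − 2Q = 0.878, giving −¼ ln(0.878) = 0.032527.
d = 0.273226 + 0.032527 = 0.305753.
Under a molecular clock d = 2μt, so t = d/(2μ) = 0.305753 / (2 × 0.003) = 50.96 Myr.

50.96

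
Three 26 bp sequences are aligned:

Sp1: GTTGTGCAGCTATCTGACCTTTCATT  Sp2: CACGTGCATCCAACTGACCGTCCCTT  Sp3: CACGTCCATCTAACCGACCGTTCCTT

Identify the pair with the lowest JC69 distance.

Sp1–Sp2: 9/26 differ, p = 0.346, d = 0.464.
Sp1–Sp3: 9/26 differ, p = 0.346, d = 0.464.
Sp2–Sp3: 4/26 differ, p = 0.154, d = 0.172.
The smallest distance is between Sp2 and Sp3.

Sp2 and Sp3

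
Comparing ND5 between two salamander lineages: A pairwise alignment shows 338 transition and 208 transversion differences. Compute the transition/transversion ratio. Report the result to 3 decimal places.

1.625

R = 338/208 = 1.625.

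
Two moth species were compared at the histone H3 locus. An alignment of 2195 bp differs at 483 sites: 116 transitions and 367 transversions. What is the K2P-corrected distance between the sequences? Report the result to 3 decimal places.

P = 116/2195 ≈ 0.052847 and Q = 367/2195 ≈ 0.167198.
Under the Kimura two-parameter model, d = −½ ln(1 − 2P − Q) − ¼ ln(1 − 2Q).
1 − 2P − Q = 0.727108, giving −½ ln(0.727108) = 0.159340.
1 − 2Q = 0.665604, giving −¼ ln(0.665604) = 0.101765.
d = 0.159340 + 0.101765 = 0.261105.

0.261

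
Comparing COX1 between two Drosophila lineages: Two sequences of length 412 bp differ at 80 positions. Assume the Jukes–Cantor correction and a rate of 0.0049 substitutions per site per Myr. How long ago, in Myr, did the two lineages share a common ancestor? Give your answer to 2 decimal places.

22.93

p = 80/412 ≈ 0.194175.
d = −(3/4) ln(1 − 4p/3) = −0.75 ln(1 − 0.2589) = −0.75 ln(0.7411)
  = −0.75 × (-0.299620) = 0.224715 substitutions/site.
Under a molecular clock d = 2μt, so t = d/(2μ) = 0.224715 / (2 × 0.0049) = 22.93 Myr.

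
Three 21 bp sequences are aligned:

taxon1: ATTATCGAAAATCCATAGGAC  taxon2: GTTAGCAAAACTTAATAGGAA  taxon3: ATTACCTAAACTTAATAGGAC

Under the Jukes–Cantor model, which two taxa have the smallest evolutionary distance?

taxon2 and taxon3

taxon1–taxon2: 7/21 differ, p = 0.333, d = 0.441.
taxon1–taxon3: 5/21 differ, p = 0.238, d = 0.286.
taxon2–taxon3: 4/21 differ, p = 0.190, d = 0.220.
The smallest distance is between taxon2 and taxon3.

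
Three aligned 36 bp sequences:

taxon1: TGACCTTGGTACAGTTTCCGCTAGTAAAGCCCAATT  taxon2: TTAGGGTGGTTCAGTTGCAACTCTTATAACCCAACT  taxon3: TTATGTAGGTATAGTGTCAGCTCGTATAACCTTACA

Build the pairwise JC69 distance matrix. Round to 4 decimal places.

d(taxon1,taxon2) = 0.4926, d(taxon1,taxon3) = 0.5482, d(taxon2,taxon3) = 0.4408

taxon1–taxon2: 13/36 sites differ → p ≈ 0.361111, d = −0.75 ln(1 − 0.481481) = 0.492584 ≈ 0.4926.
taxon1–taxon3: 14/36 sites differ → p ≈ 0.388889, d = −0.75 ln(1 − 0.518519) = 0.548166 ≈ 0.5482.
taxon2–taxon3: 12/36 sites differ → p ≈ 0.333333, d = −0.75 ln(1 − 0.444444) = 0.440839 ≈ 0.4408.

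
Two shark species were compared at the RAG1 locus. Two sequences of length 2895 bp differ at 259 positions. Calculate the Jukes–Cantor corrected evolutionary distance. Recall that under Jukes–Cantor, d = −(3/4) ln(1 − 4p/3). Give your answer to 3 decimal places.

p = 259/2895 ≈ 0.089465.
d = −(3/4) ln(1 − 4p/3) = −0.75 ln(1 − 0.119287) = −0.75 ln(0.880713)
  = −0.75 × (-0.127023) = 0.095267 substitutions/site.

0.095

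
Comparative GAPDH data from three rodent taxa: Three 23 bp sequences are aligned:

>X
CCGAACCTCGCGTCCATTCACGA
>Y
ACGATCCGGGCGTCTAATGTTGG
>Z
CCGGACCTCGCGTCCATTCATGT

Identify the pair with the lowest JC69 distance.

X–Y: 10/23 differ, p = 0.435, d = 0.650.
X–Z: 3/23 differ, p = 0.130, d = 0.143.
Y–Z: 10/23 differ, p = 0.435, d = 0.650.
The smallest distance is between X and Z.

X and Z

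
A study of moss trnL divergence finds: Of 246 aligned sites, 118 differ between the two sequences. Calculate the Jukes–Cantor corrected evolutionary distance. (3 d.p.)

p = 118/246 ≈ 0.479675.
d = −(3/4) ln(1 − 4p/3) = −0.75 ln(1 − 0.639567) = −0.75 ln(0.360433)
  = −0.75 × (-1.020449) = 0.765337 substitutions/site.

0.765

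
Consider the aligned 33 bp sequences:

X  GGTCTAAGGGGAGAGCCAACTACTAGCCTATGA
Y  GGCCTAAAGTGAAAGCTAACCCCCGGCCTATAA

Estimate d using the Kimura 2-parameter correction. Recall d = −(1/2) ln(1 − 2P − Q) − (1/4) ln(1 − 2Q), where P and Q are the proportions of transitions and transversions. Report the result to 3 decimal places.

0.427

Of 33 sites, 8 differences are transitions and 2 are transversions, so P = 8/33 ≈ 0.242424 and Q = 2/33 ≈ 0.060606.
Under the Kimura two-parameter model, d = −½ ln(1 − 2P − Q) − ¼ ln(1 − 2Q).
1 − 2P − Q = 0.454546, giving −½ ln(0.454546) = 0.394228.
1 − 2Q = 0.878788, giving −¼ ln(0.878788) = 0.032303.
d = 0.394228 + 0.032303 = 0.426531.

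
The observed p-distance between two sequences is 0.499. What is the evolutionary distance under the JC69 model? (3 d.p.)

d = −(3/4) ln(1 − 4p/3) = −0.75 ln(1 − 0.665333) = −0.75 ln(0.334667)
  = −0.75 × (-1.094619) = 0.820964 substitutions/site.

0.821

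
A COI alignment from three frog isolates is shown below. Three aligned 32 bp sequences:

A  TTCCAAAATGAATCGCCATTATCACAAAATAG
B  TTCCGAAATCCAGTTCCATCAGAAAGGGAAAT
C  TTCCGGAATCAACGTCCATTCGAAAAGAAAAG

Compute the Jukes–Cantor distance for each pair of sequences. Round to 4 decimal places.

d(A,B) = 0.7356, d(A,C) = 0.5199, d(B,C) = 0.3525

A–B: 15/32 sites differ → p = 0.46875, d = −0.75 ln(1 − 0.625) = 0.735622 ≈ 0.7356.
A–C: 12/32 sites differ → p = 0.375, d = −0.75 ln(1 − 0.5) = 0.519860 ≈ 0.5199.
B–C: 9/32 sites differ → p = 0.28125, d = −0.75 ln(1 − 0.375) = 0.352503 ≈ 0.3525.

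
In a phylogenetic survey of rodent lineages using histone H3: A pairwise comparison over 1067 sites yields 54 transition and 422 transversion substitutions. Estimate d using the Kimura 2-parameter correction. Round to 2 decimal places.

P = 54/1067 ≈ 0.050609 and Q = 422/1067 ≈ 0.395501.
Under the Kimura two-parameter model, d = −½ ln(1 − 2P − Q) − ¼ ln(1 − 2Q).
1 − 2P − Q = 0.503281, giving −½ ln(0.503281) = 0.343303.
1 − 2Q = 0.208998, giving −¼ ln(0.208998) = 0.391358.
d = 0.343303 + 0.391358 = 0.734661.

0.73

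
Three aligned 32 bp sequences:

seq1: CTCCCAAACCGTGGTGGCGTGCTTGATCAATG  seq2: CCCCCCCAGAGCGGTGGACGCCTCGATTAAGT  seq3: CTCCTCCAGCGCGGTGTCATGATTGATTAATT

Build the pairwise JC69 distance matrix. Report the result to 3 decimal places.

seq1–seq2: 14/32 sites differ → p = 0.4375, d = −0.75 ln(1 − 0.583333) = 0.656601 ≈ 0.657.
seq1–seq3: 10/32 sites differ → p = 0.3125, d = −0.75 ln(1 − 0.416667) = 0.404248 ≈ 0.404.
seq2–seq3: 11/32 sites differ → p = 0.34375, d = −0.75 ln(1 − 0.458333) = 0.459828 ≈ 0.460.

d(seq1,seq2) = 0.657, d(seq1,seq3) = 0.404, d(seq2,seq3) = 0.460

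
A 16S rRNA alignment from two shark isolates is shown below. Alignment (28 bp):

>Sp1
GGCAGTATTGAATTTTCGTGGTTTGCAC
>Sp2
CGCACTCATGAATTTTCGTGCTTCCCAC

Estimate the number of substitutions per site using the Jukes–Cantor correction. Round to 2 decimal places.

0.30

The sequences differ at 7 of 28 sites (1, 5, 7, 8, 21, 24, 25), so p = 7/28 = 0.25.
d = −(3/4) ln(1 − 4p/3) = −0.75 ln(1 − 0.333333) = −0.75 ln(0.666667)
  = −0.75 × (-0.405465) = 0.304099 substitutions/site.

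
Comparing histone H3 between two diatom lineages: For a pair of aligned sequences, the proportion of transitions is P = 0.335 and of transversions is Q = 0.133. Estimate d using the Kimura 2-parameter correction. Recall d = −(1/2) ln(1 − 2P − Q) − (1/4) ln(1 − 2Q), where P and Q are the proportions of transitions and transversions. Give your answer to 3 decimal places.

Under the Kimura two-parameter model, d = −½ ln(1 − 2P − Q) − ¼ ln(1 − 2Q).
1 − 2P − Q = 0.197, giving −½ ln(0.197) = 0.812276.
1 − 2Q = 0.734, giving −¼ ln(0.734) = 0.077312.
d = 0.812276 + 0.077312 = 0.889588.

0.890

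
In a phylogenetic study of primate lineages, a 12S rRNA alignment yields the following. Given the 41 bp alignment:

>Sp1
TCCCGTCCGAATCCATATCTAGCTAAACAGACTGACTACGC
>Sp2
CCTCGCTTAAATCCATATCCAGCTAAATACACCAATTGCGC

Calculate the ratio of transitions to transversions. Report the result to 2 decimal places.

12.00

Transitions are A↔G and C↔T; transversions are all other mismatches.
Transitions: 12. Transversions: 1.
R = 12/1 = 12.00.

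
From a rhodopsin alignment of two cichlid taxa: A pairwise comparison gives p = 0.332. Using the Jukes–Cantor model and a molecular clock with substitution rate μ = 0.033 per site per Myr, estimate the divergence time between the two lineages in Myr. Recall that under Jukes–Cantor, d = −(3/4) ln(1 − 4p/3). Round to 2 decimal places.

6.64

d = −(3/4) ln(1 − 4p/3) = −0.75 ln(1 − 0.442667) = −0.75 ln(0.557333)
  = −0.75 × (-0.584592) = 0.438444 substitutions/site.
Under a molecular clock d = 2μt, so t = d/(2μ) = 0.438444 / (2 × 0.033) = 6.64 Myr.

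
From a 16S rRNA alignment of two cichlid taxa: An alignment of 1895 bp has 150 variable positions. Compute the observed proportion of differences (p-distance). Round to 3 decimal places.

p = 150/1895 = 0.079155… ≈ 0.079 (to 3 d.p.).

0.079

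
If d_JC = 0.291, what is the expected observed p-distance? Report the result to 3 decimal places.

0.241

p = (3/4)(1 − e^(−4d/3)) = 0.75 × (1 − e^(-0.388)) = 0.75 × (1 − 0.678412) = 0.241191.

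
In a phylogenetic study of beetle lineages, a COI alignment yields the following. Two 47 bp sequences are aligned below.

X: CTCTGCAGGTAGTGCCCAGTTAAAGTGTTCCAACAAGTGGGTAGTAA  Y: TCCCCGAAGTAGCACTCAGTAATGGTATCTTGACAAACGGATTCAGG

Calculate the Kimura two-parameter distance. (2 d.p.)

Of 47 sites, 18 differences are transitions and 7 are transversions, so P = 18/47 ≈ 0.382979 and Q = 7/47 ≈ 0.148936.
Under the Kimura two-parameter model, d = −½ ln(1 − 2P − Q) − ¼ ln(1 − 2Q).
1 − 2P − Q = 0.085106, giving −½ ln(0.085106) = 1.231929.
1 − 2Q = 0.702128, giving −¼ ln(0.702128) = 0.088410.
d = 1.231929 + 0.088410 = 1.320339.

1.32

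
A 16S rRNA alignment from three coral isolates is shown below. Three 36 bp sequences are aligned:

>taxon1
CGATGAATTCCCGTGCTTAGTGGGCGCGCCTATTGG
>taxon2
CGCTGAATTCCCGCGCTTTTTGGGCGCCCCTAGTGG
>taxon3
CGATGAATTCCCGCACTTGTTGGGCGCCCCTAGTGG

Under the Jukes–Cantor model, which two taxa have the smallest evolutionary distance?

taxon2 and taxon3

taxon1–taxon2: 6/36 differ, p = 0.167, d = 0.188.
taxon1–taxon3: 6/36 differ, p = 0.167, d = 0.188.
taxon2–taxon3: 3/36 differ, p = 0.083, d = 0.088.
The smallest distance is between taxon2 and taxon3.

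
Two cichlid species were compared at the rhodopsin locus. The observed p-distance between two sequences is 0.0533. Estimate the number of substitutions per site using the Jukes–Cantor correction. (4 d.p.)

d = −(3/4) ln(1 − 4p/3) = −0.75 ln(1 − 0.071067) = −0.75 ln(0.928933)
  = −0.75 × (-0.073719) = 0.055289 substitutions/site.

0.0553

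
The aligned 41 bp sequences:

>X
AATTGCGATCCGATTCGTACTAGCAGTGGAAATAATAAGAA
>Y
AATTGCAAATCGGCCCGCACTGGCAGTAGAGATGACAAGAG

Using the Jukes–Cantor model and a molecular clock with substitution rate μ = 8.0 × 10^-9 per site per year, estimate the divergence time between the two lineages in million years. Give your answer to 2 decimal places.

25.76

The sequences differ at 13 of 41 sites, so p = 13/41 ≈ 0.317073.
d = −(3/4) ln(1 − 4p/3) = −0.75 ln(1 − 0.422764) = −0.75 ln(0.577236)
  = −0.75 × (-0.549504) = 0.412128 substitutions/site.
Under a molecular clock d = 2μt, so t = d/(2μ) = 0.412128 / (2 × 8.0 × 10^-9) = 25.76 million years.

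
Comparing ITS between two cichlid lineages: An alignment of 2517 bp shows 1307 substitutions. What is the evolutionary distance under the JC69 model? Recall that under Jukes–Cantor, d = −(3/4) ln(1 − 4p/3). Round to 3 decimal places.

p = 1307/2517 ≈ 0.519269.
d = −(3/4) ln(1 − 4p/3) = −0.75 ln(1 − 0.692359) = −0.75 ln(0.307641)
  = −0.75 × (-1.178822) = 0.884117 substitutions/site.

0.884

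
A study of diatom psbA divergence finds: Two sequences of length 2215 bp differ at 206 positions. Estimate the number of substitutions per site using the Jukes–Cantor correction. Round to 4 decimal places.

p = 206/2215 ≈ 0.093002.
d = −(3/4) ln(1 − 4p/3) = −0.75 ln(1 − 0.124003) = −0.75 ln(0.875997)
  = −0.75 × (-0.132393) = 0.099295 substitutions/site.

0.0993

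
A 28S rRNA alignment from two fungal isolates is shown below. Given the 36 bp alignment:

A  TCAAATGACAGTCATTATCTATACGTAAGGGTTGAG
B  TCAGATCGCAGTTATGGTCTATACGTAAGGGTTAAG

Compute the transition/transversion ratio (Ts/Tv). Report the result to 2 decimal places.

Transitions are A↔G and C↔T; transversions are all other mismatches.
Transitions: 5. Transversions: 2.
R = 5/2 = 2.50.

2.50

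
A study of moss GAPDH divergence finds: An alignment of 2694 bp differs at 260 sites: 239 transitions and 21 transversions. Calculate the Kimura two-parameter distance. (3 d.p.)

0.106

P = 239/2694 ≈ 0.088716 and Q = 21/2694 ≈ 0.007795.
Under the Kimura two-parameter model, d = −½ ln(1 − 2P − Q) − ¼ ln(1 − 2Q).
1 − 2P − Q = 0.814773, giving −½ ln(0.814773) = 0.102423.
1 − 2Q = 0.98441, giving −¼ ln(0.98441) = 0.003928.
d = 0.102423 + 0.003928 = 0.106351.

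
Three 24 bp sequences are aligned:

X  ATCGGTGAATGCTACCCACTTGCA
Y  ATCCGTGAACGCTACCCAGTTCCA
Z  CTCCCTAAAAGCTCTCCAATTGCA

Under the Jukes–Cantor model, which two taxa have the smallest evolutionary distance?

X and Y

X–Y: 4/24 differ, p = 0.167, d = 0.188.
X–Z: 8/24 differ, p = 0.333, d = 0.441.
Y–Z: 8/24 differ, p = 0.333, d = 0.441.
The smallest distance is between X and Y.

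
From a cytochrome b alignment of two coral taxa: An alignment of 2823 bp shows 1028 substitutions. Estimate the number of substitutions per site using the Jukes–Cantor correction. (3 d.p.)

0.498

p = 1028/2823 ≈ 0.364152.
d = −(3/4) ln(1 − 4p/3) = −0.75 ln(1 − 0.485536) = −0.75 ln(0.514464)
  = −0.75 × (-0.664630) = 0.498473 substitutions/site.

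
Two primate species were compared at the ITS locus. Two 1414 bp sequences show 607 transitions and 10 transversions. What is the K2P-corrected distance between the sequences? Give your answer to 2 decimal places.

1.01

P = 607/1414 ≈ 0.429279 and Q = 10/1414 ≈ 0.007072.
Under the Kimura two-parameter model, d = −½ ln(1 − 2P − Q) − ¼ ln(1 − 2Q).
1 − 2P − Q = 0.13437, giving −½ ln(0.13437) = 1.003579.
1 − 2Q = 0.985856, giving −¼ ln(0.985856) = 0.003561.
d = 1.003579 + 0.003561 = 1.007140.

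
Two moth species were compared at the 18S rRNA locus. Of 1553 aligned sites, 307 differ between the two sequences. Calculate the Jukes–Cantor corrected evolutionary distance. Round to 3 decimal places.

0.229

p = 307/1553 ≈ 0.197682.
d = −(3/4) ln(1 − 4p/3) = −0.75 ln(1 − 0.263576) = −0.75 ln(0.736424)
  = −0.75 × (-0.305949) = 0.229462 substitutions/site.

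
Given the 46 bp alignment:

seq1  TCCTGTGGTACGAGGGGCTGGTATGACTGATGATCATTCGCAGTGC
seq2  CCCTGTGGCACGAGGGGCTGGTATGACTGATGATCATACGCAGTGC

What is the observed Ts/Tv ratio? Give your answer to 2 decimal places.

2.00

Transitions are A↔G and C↔T; transversions are all other mismatches.
Transitions: 2. Transversions: 1.
R = 2/1 = 2.00.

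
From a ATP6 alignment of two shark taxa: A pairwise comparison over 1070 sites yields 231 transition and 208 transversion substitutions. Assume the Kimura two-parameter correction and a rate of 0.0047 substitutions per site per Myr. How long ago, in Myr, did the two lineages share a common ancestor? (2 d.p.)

P = 231/1070 ≈ 0.215888 and Q = 208/1070 ≈ 0.194393.
Under the Kimura two-parameter model, d = −½ ln(1 − 2P − Q) − ¼ ln(1 − 2Q).
1 − 2P − Q = 0.373831, giving −½ ln(0.373831) = 0.491976.
1 − 2Q = 0.611214, giving −¼ ln(0.611214) = 0.123077.
d = 0.491976 + 0.123077 = 0.615053.
Under a molecular clock d = 2μt, so t = d/(2μ) = 0.615053 / (2 × 0.0047) = 65.43 Myr.

65.43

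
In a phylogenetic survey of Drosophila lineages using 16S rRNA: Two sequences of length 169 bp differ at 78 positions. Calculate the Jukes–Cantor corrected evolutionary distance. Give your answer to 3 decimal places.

0.717

p = 78/169 ≈ 0.461538.
d = −(3/4) ln(1 − 4p/3) = −0.75 ln(1 − 0.615384) = −0.75 ln(0.384616)
  = −0.75 × (-0.955510) = 0.716633 substitutions/site.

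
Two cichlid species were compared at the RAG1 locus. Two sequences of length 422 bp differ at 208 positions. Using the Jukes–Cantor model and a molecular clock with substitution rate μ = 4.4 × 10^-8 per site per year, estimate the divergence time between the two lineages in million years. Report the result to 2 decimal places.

p = 208/422 ≈ 0.492891.
d = −(3/4) ln(1 − 4p/3) = −0.75 ln(1 − 0.657188) = −0.75 ln(0.342812)
  = −0.75 × (-1.070573) = 0.802930 substitutions/site.
Under a molecular clock d = 2μt, so t = d/(2μ) = 0.802930 / (2 × 4.4 × 10^-8) = 9.12 million years.

9.12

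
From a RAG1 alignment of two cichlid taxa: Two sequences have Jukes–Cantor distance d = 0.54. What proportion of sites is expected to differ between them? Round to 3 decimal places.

0.385

p = (3/4)(1 − e^(−4d/3)) = 0.75 × (1 − e^(-0.72)) = 0.75 × (1 − 0.486752) = 0.384936.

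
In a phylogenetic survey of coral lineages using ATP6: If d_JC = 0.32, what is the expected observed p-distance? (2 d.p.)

0.26

p = (3/4)(1 − e^(−4d/3)) = 0.75 × (1 − e^(-0.426667)) = 0.75 × (1 − 0.652681) = 0.260489.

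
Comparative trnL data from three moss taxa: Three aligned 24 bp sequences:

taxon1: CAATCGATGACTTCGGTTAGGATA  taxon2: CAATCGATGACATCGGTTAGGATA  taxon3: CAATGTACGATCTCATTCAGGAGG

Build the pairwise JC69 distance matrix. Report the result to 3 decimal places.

d(taxon1,taxon2) = 0.043, d(taxon1,taxon3) = 0.608, d(taxon2,taxon3) = 0.608

taxon1–taxon2: 1/24 sites differ → p ≈ 0.041667, d = −0.75 ln(1 − 0.055556) = 0.042869 ≈ 0.043.
taxon1–taxon3: 10/24 sites differ → p ≈ 0.416667, d = −0.75 ln(1 − 0.555556) = 0.608198 ≈ 0.608.
taxon2–taxon3: 10/24 sites differ → p ≈ 0.416667, d = −0.75 ln(1 − 0.555556) = 0.608198 ≈ 0.608.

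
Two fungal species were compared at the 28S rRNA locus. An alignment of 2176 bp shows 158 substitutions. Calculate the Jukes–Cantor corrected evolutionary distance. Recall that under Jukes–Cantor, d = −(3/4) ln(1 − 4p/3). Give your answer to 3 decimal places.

p = 158/2176 ≈ 0.07261.
d = −(3/4) ln(1 − 4p/3) = −0.75 ln(1 − 0.096813) = −0.75 ln(0.903187)
  = −0.75 × (-0.101826) = 0.076370 substitutions/site.

0.076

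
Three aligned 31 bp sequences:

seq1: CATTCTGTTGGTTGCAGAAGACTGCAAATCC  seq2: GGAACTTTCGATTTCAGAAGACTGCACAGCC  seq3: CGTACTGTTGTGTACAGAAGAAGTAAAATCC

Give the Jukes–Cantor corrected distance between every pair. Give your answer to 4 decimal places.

seq1–seq2: 10/31 sites differ → p ≈ 0.322581, d = −0.75 ln(1 − 0.430108) = 0.421731 ≈ 0.4217.
seq1–seq3: 9/31 sites differ → p ≈ 0.290323, d = −0.75 ln(1 − 0.387097) = 0.367161 ≈ 0.3672.
seq2–seq3: 13/31 sites differ → p ≈ 0.419355, d = −0.75 ln(1 − 0.55914) = 0.614271 ≈ 0.6143.

d(seq1,seq2) = 0.4217, d(seq1,seq3) = 0.3672, d(seq2,seq3) = 0.6143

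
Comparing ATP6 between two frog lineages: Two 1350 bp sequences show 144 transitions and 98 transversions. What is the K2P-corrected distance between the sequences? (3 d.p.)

P = 144/1350 ≈ 0.106667 and Q = 98/1350 ≈ 0.072593.
Under the Kimura two-parameter model, d = −½ ln(1 − 2P − Q) − ¼ ln(1 − 2Q).
1 − 2P − Q = 0.714073, giving −½ ln(0.714073) = 0.168385.
1 − 2Q = 0.854814, giving −¼ ln(0.854814) = 0.039218.
d = 0.168385 + 0.039218 = 0.207603.

0.208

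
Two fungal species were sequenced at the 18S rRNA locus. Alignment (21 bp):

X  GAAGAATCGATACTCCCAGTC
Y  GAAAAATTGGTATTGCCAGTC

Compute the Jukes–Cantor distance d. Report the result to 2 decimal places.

The sequences differ at 5 of 21 sites (4, 8, 10, 13, 15), so p = 5/21 ≈ 0.238095.
d = −(3/4) ln(1 − 4p/3) = −0.75 ln(1 − 0.31746) = −0.75 ln(0.68254)
  = −0.75 × (-0.381934) = 0.286451 substitutions/site.

0.29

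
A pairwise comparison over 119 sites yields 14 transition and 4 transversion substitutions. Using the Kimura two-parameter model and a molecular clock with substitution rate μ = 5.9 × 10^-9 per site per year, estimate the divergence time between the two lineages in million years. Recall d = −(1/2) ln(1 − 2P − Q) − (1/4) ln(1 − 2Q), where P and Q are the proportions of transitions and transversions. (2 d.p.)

P = 14/119 ≈ 0.117647 and Q = 4/119 ≈ 0.033613.
Under the Kimura two-parameter model, d = −½ ln(1 − 2P − Q) − ¼ ln(1 − 2Q).
1 − 2P − Q = 0.731093, giving −½ ln(0.731093) = 0.156607.
1 − 2Q = 0.932774, giving −¼ ln(0.932774) = 0.017398.
d = 0.156607 + 0.017398 = 0.174005.
Under a molecular clock d = 2μt, so t = d/(2μ) = 0.174005 / (2 × 5.9 × 10^-9) = 14.75 million years.

14.75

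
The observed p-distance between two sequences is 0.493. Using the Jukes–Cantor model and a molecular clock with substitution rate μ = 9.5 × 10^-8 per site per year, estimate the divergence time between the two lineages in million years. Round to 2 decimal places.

4.23

d = −(3/4) ln(1 − 4p/3) = −0.75 ln(1 − 0.657333) = −0.75 ln(0.342667)
  = −0.75 × (-1.070996) = 0.803247 substitutions/site.
Under a molecular clock d = 2μt, so t = d/(2μ) = 0.803247 / (2 × 9.5 × 10^-8) = 4.23 million years.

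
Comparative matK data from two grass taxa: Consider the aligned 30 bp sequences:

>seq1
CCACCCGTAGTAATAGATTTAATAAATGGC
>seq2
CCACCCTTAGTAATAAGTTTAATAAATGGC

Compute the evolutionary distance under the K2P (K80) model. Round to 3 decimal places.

Of 30 sites, 2 differences are transitions and 1 are transversions, so P = 2/30 ≈ 0.066667 and Q = 1/30 ≈ 0.033333.
Under the Kimura two-parameter model, d = −½ ln(1 − 2P − Q) − ¼ ln(1 − 2Q).
1 − 2P − Q = 0.833333, giving −½ ln(0.833333) = 0.091161.
1 − 2Q = 0.933334, giving −¼ ln(0.933334) = 0.017248.
d = 0.091161 + 0.017248 = 0.108409.

0.108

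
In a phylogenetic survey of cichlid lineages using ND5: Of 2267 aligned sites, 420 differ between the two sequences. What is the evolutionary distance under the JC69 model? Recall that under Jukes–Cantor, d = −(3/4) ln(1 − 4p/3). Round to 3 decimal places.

0.213

p = 420/2267 ≈ 0.185267.
d = −(3/4) ln(1 − 4p/3) = −0.75 ln(1 − 0.247023) = −0.75 ln(0.752977)
  = −0.75 × (-0.283721) = 0.212791 substitutions/site.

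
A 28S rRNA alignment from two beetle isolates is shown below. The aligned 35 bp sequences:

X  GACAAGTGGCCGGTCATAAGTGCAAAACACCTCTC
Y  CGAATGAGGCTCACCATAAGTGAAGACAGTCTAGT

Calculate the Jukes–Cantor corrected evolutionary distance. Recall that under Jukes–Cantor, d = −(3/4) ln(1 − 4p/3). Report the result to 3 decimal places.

0.868

The sequences differ at 18 of 35 sites, so p = 18/35 ≈ 0.514286.
d = −(3/4) ln(1 − 4p/3) = −0.75 ln(1 − 0.685715) = −0.75 ln(0.314285)
  = −0.75 × (-1.157455) = 0.868091 substitutions/site.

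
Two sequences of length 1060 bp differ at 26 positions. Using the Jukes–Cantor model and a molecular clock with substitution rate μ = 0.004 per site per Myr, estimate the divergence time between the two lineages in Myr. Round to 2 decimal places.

3.12

p = 26/1060 ≈ 0.024528.
d = −(3/4) ln(1 − 4p/3) = −0.75 ln(1 − 0.032704) = −0.75 ln(0.967296)
  = −0.75 × (-0.033251) = 0.024938 substitutions/site.
Under a molecular clock d = 2μt, so t = d/(2μ) = 0.024938 / (2 × 0.004) = 3.12 Myr.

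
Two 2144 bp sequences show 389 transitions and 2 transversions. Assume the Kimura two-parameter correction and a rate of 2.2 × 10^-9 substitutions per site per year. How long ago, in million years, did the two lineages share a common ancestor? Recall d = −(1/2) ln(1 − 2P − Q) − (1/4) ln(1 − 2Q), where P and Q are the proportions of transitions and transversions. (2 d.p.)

51.50

P = 389/2144 ≈ 0.181437 and Q = 2/2144 ≈ 0.000933.
Under the Kimura two-parameter model, d = −½ ln(1 − 2P − Q) − ¼ ln(1 − 2Q).
1 − 2P − Q = 0.636193, giving −½ ln(0.636193) = 0.226127.
1 − 2Q = 0.998134, giving −¼ ln(0.998134) = 0.000467.
d = 0.226127 + 0.000467 = 0.226594.
Under a molecular clock d = 2μt, so t = d/(2μ) = 0.226594 / (2 × 2.2 × 10^-9) = 51.50 million years.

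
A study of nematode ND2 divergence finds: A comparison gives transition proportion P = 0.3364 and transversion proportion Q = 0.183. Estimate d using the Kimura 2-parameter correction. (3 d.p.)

1.082

Under the Kimura two-parameter model, d = −½ ln(1 − 2P − Q) − ¼ ln(1 − 2Q).
1 − 2P − Q = 0.1442, giving −½ ln(0.1442) = 0.968277.
1 − 2Q = 0.634, giving −¼ ln(0.634) = 0.113927.
d = 0.968277 + 0.113927 = 1.082204.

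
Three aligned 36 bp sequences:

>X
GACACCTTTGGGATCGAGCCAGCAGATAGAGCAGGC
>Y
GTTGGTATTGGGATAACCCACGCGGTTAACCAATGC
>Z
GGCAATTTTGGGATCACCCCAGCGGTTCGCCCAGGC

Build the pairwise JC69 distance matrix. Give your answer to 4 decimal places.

d(X,Y) = 0.9123, d(X,Z) = 0.3924, d(Y,Z) = 0.4408

X–Y: 19/36 sites differ → p ≈ 0.527778, d = −0.75 ln(1 − 0.703704) = 0.912297 ≈ 0.9123.
X–Z: 11/36 sites differ → p ≈ 0.305556, d = −0.75 ln(1 − 0.407408) = 0.392437 ≈ 0.3924.
Y–Z: 12/36 sites differ → p ≈ 0.333333, d = −0.75 ln(1 − 0.444444) = 0.440839 ≈ 0.4408.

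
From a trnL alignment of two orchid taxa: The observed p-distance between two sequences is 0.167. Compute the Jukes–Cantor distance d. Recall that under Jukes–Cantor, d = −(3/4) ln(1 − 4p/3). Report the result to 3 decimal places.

0.189

d = −(3/4) ln(1 − 4p/3) = −0.75 ln(1 − 0.222667) = −0.75 ln(0.777333)
  = −0.75 × (-0.251886) = 0.188915 substitutions/site.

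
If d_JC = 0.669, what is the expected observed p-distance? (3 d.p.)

0.443

p = (3/4)(1 − e^(−4d/3)) = 0.75 × (1 − e^(-0.892)) = 0.75 × (1 − 0.409835) = 0.442624.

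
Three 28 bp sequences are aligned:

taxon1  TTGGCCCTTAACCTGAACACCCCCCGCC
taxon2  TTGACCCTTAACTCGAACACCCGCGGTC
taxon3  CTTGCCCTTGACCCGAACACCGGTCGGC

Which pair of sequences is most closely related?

taxon1–taxon2: 6/28 differ, p = 0.214, d = 0.252.
taxon1–taxon3: 8/28 differ, p = 0.286, d = 0.360.
taxon2–taxon3: 9/28 differ, p = 0.321, d = 0.420.
The smallest distance is between taxon1 and taxon2.

taxon1 and taxon2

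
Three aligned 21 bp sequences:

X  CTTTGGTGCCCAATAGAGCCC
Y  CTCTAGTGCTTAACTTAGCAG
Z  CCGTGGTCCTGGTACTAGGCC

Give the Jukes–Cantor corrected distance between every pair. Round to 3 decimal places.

d(X,Y) = 0.635, d(X,Z) = 0.899, d(Y,Z) = 1.076

X–Y: 9/21 sites differ → p ≈ 0.428571, d = −0.75 ln(1 − 0.571428) = 0.635472 ≈ 0.635.
X–Z: 11/21 sites differ → p ≈ 0.52381, d = −0.75 ln(1 − 0.698413) = 0.899023 ≈ 0.899.
Y–Z: 12/21 sites differ → p ≈ 0.571429, d = −0.75 ln(1 − 0.761905) = 1.076314 ≈ 1.076.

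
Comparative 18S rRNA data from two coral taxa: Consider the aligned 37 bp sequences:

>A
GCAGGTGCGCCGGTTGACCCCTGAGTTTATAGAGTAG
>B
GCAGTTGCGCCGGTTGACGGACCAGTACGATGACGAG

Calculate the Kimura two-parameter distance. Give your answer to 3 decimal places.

Of 37 sites, 3 differences are transitions and 10 are transversions, so P = 3/37 ≈ 0.081081 and Q = 10/37 ≈ 0.27027.
Under the Kimura two-parameter model, d = −½ ln(1 − 2P − Q) − ¼ ln(1 − 2Q).
1 − 2P − Q = 0.567568, giving −½ ln(0.567568) = 0.283197.
1 − 2Q = 0.45946, giving −¼ ln(0.45946) = 0.194426.
d = 0.283197 + 0.194426 = 0.477623.

0.478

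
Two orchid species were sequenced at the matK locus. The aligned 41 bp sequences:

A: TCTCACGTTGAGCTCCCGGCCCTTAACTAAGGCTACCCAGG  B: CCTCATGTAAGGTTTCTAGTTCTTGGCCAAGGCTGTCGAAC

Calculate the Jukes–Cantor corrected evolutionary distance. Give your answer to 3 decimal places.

0.722

The sequences differ at 19 of 41 sites, so p = 19/41 ≈ 0.463415.
d = −(3/4) ln(1 − 4p/3) = −0.75 ln(1 − 0.617887) = −0.75 ln(0.382113)
  = −0.75 × (-0.962039) = 0.721529 substitutions/site.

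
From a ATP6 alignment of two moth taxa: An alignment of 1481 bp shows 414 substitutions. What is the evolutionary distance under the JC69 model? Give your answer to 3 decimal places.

p = 414/1481 ≈ 0.279541.
d = −(3/4) ln(1 − 4p/3) = −0.75 ln(1 − 0.372721) = −0.75 ln(0.627279)
  = −0.75 × (-0.466364) = 0.349773 substitutions/site.

0.350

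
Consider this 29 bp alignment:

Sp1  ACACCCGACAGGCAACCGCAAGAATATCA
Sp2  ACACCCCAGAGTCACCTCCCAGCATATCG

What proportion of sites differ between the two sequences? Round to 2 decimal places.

0.31

The sequences differ at 9 of 29 positions (sites 7, 9, 12, 15, 17, 18, 20, 23, 29).
p = 9/29 = 0.310344… ≈ 0.31 (to 2 d.p.).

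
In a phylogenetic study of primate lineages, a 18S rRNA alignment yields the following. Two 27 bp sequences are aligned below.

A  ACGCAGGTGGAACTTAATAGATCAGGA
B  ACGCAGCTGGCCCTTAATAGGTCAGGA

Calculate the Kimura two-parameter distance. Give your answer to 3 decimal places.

0.165

Of 27 sites, 1 differences are transitions and 3 are transversions, so P = 1/27 ≈ 0.037037 and Q = 3/27 ≈ 0.111111.
Under the Kimura two-parameter model, d = −½ ln(1 − 2P − Q) − ¼ ln(1 − 2Q).
1 − 2P − Q = 0.814815, giving −½ ln(0.814815) = 0.102397.
1 − 2Q = 0.777778, giving −¼ ln(0.777778) = 0.062829.
d = 0.102397 + 0.062829 = 0.165226.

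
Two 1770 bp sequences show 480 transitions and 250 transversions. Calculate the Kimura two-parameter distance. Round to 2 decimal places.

P = 480/1770 ≈ 0.271186 and Q = 250/1770 ≈ 0.141243.
Under the Kimura two-parameter model, d = −½ ln(1 − 2P − Q) − ¼ ln(1 − 2Q).
1 − 2P − Q = 0.316385, giving −½ ln(0.316385) = 0.575398.
1 − 2Q = 0.717514, giving −¼ ln(0.717514) = 0.082991.
d = 0.575398 + 0.082991 = 0.658389.

0.66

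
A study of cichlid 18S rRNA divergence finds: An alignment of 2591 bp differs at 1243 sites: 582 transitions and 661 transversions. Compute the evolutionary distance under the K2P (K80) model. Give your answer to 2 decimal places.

0.79

P = 582/2591 ≈ 0.224624 and Q = 661/2591 ≈ 0.255114.
Under the Kimura two-parameter model, d = −½ ln(1 − 2P − Q) − ¼ ln(1 − 2Q).
1 − 2P − Q = 0.295638, giving −½ ln(0.295638) = 0.609310.
1 − 2Q = 0.489772, giving −¼ ln(0.489772) = 0.178454.
d = 0.609310 + 0.178454 = 0.787764.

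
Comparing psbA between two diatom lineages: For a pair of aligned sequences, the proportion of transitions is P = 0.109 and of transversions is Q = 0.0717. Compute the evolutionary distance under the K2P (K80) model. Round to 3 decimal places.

0.210

Under the Kimura two-parameter model, d = −½ ln(1 − 2P − Q) − ¼ ln(1 − 2Q).
1 − 2P − Q = 0.7103, giving −½ ln(0.7103) = 0.171034.
1 − 2Q = 0.8566, giving −¼ ln(0.8566) = 0.038696.
d = 0.171034 + 0.038696 = 0.209730.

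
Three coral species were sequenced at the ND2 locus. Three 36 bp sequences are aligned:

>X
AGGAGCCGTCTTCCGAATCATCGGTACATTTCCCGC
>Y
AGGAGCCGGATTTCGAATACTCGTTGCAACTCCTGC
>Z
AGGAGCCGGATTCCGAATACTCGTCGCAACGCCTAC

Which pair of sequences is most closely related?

X–Y: 10/36 differ, p = 0.278, d = 0.347.
X–Z: 12/36 differ, p = 0.333, d = 0.441.
Y–Z: 4/36 differ, p = 0.111, d = 0.120.
The smallest distance is between Y and Z.

Y and Z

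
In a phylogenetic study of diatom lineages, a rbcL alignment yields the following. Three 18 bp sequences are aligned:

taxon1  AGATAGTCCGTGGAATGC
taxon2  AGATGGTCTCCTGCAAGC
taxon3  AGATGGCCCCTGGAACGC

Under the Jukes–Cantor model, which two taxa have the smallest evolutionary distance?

taxon1 and taxon3

taxon1–taxon2: 7/18 differ, p = 0.389, d = 0.548.
taxon1–taxon3: 4/18 differ, p = 0.222, d = 0.264.
taxon2–taxon3: 6/18 differ, p = 0.333, d = 0.441.
The smallest distance is between taxon1 and taxon3.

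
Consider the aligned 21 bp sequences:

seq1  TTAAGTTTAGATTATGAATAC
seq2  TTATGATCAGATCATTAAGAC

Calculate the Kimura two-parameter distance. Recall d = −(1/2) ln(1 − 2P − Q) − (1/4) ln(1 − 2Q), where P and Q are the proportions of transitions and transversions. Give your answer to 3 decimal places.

0.360

Of 21 sites, 2 differences are transitions and 4 are transversions, so P = 2/21 ≈ 0.095238 and Q = 4/21 ≈ 0.190476.
Under the Kimura two-parameter model, d = −½ ln(1 − 2P − Q) − ¼ ln(1 − 2Q).
1 − 2P − Q = 0.619048, giving −½ ln(0.619048) = 0.239786.
1 − 2Q = 0.619048, giving −¼ ln(0.619048) = 0.119893.
d = 0.239786 + 0.119893 = 0.359679.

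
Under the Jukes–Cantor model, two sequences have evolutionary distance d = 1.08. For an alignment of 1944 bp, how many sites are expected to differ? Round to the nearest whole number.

Invert JC69: p = (3/4)(1 − e^(−4d/3)) = 0.75 × (1 − e^(-1.44)) = 0.75 × (1 − 0.236928) = 0.572304.
Expected differing sites = pL ≈ 0.572304 × 1944 = 1112.558976 ≈ 1113.

1113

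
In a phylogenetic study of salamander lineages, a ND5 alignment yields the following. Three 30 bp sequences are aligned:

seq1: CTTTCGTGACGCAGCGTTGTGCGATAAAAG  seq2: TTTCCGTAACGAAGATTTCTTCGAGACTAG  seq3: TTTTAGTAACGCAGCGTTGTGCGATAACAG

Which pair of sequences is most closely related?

seq1–seq2: 11/30 differ, p = 0.367, d = 0.503.
seq1–seq3: 4/30 differ, p = 0.133, d = 0.147.
seq2–seq3: 10/30 differ, p = 0.333, d = 0.441.
The smallest distance is between seq1 and seq3.

seq1 and seq3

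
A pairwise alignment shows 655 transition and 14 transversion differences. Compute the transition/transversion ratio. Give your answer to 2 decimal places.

46.79

R = 655/14 = 46.785714… ≈ 46.79 (to 2 d.p.).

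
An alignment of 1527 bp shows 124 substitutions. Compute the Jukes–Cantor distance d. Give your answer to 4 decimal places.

p = 124/1527 ≈ 0.081205.
d = −(3/4) ln(1 − 4p/3) = −0.75 ln(1 − 0.108273) = −0.75 ln(0.891727)
  = −0.75 × (-0.114595) = 0.085946 substitutions/site.

0.0859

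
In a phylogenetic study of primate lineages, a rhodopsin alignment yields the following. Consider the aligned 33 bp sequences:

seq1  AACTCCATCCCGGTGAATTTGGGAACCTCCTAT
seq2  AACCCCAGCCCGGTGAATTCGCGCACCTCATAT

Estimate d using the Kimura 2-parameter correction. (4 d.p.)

0.2082

Of 33 sites, 2 differences are transitions and 4 are transversions, so P = 2/33 ≈ 0.060606 and Q = 4/33 ≈ 0.121212.
Under the Kimura two-parameter model, d = −½ ln(1 − 2P − Q) − ¼ ln(1 − 2Q).
1 − 2P − Q = 0.757576, giving −½ ln(0.757576) = 0.138816.
1 − 2Q = 0.757576, giving −¼ ln(0.757576) = 0.069408.
d = 0.138816 + 0.069408 = 0.208224.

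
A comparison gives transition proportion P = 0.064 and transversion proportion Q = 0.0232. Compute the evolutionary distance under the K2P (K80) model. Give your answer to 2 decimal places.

Under the Kimura two-parameter model, d = −½ ln(1 − 2P − Q) − ¼ ln(1 − 2Q).
1 − 2P − Q = 0.8488, giving −½ ln(0.8488) = 0.081966.
1 − 2Q = 0.9536, giving −¼ ln(0.9536) = 0.011878.
d = 0.081966 + 0.011878 = 0.093844.

0.09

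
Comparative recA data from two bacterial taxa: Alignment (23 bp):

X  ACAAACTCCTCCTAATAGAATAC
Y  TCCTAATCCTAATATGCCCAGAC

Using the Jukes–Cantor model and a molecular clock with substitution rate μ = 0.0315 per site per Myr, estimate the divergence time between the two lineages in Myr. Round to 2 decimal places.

14.16

The sequences differ at 12 of 23 sites, so p = 12/23 ≈ 0.521739.
d = −(3/4) ln(1 − 4p/3) = −0.75 ln(1 − 0.695652) = −0.75 ln(0.304348)
  = −0.75 × (-1.189583) = 0.892187 substitutions/site.
Under a molecular clock d = 2μt, so t = d/(2μ) = 0.892187 / (2 × 0.0315) = 14.16 Myr.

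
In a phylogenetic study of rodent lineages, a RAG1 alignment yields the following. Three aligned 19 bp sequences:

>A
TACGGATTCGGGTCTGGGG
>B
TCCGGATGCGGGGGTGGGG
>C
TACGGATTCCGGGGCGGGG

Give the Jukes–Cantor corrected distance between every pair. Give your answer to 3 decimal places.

A–B: 4/19 sites differ → p ≈ 0.210526, d = −0.75 ln(1 − 0.280701) = 0.247109 ≈ 0.247.
A–C: 4/19 sites differ → p ≈ 0.210526, d = −0.75 ln(1 − 0.280701) = 0.247109 ≈ 0.247.
B–C: 4/19 sites differ → p ≈ 0.210526, d = −0.75 ln(1 − 0.280701) = 0.247109 ≈ 0.247.

d(A,B) = 0.247, d(A,C) = 0.247, d(B,C) = 0.247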